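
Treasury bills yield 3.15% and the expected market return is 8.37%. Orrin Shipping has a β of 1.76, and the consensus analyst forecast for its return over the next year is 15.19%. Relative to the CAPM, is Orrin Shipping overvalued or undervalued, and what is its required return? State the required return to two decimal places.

Undervalued; required return 12.34%

MRP = 8.37% − 3.15% = 5.22%
Required return = R_f + β·MRP = 3.15% + 1.76 × 5.22% = 12.34%
Forecast 15.19% > required 12.34% → the stock plots above the SML → undervalued.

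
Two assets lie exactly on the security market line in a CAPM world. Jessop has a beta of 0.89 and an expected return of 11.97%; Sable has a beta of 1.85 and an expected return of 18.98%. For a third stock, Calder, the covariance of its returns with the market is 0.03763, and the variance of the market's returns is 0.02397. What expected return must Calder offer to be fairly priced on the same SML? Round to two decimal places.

MRP = (18.98% − 11.97%) / (1.85 − 0.89) = 7.3021%
R_f = 11.97% − 0.89 × 7.3021% = 5.4711%
β_Calder = Cov / Var(R_m) = 0.03763 / 0.02397 = 1.5699
E(R_Calder) = R_f + β × MRP = 5.4711% + 1.5699 × 7.3021% = 16.93%

16.93%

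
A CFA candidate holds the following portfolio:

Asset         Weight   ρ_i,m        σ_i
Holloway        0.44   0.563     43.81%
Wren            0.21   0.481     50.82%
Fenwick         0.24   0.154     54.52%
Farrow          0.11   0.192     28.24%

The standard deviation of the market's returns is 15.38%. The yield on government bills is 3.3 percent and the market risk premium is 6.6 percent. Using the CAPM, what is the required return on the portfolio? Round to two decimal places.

β_Holloway = 0.563 × 43.81% / 15.38% = 1.6037
β_Wren = 0.481 × 50.82% / 15.38% = 1.5894
β_Fenwick = 0.154 × 54.52% / 15.38% = 0.5459
β_Farrow = 0.192 × 28.24% / 15.38% = 0.3525
β_P = Σ w_i β_i = 0.44×1.6037 + 0.21×1.5894 + 0.24×0.5459 + 0.11×0.3525 = 1.2092
E(R_P) = R_f + β_P × MRP = 3.3% + 1.2092 × 6.6% = 11.28%

11.28%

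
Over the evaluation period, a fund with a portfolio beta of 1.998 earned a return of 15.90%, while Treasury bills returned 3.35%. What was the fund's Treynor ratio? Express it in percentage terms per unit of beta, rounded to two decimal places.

6.28%

Treynor = (R_P − R_f) / β_P = (15.90% − 3.35%) / 1.9980 = 12.55% / 1.9980 = 6.28%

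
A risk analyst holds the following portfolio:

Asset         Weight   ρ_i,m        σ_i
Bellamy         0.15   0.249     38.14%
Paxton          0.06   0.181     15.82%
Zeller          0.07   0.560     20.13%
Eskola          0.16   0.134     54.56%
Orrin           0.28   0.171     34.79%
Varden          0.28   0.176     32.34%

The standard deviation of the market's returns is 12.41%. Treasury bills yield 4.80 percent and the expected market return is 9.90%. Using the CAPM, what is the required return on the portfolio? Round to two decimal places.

7.60%

β_Bellamy = 0.249 × 38.14% / 12.41% = 0.7653
β_Paxton = 0.181 × 15.82% / 12.41% = 0.2307
β_Zeller = 0.560 × 20.13% / 12.41% = 0.9084
β_Eskola = 0.134 × 54.56% / 12.41% = 0.5891
β_Orrin = 0.171 × 34.79% / 12.41% = 0.4794
β_Varden = 0.176 × 32.34% / 12.41% = 0.4586
β_P = Σ w_i β_i = 0.15×0.7653 + 0.06×0.2307 + 0.07×0.9084 + 0.16×0.5891 + 0.28×0.4794 + 0.28×0.4586 = 0.5491
MRP = 9.90% − 4.80% = 5.10%
E(R_P) = R_f + β_P × MRP = 4.80% + 0.5491 × 5.10% = 7.60%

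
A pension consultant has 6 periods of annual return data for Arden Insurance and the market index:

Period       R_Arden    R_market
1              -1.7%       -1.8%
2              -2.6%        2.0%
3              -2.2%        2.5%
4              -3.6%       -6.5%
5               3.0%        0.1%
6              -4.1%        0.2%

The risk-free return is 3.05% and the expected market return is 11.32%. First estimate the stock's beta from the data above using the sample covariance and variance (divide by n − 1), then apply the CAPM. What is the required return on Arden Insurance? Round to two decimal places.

Mean R_i = (-1.7 − 2.6 − 2.2 − 3.6 + 3.0 − 4.1) / 6 = -1.8667%
Mean R_m = (-1.8 + 2.0 + 2.5 − 6.5 + 0.1 + 0.2) / 6 = -0.5833%
Σ(R_i − R̄_i)(R_m − R̄_m) = 8.7067  ⇒  Cov = 8.7067 / 5 = 1.7413
Σ(R_m − R̄_m)² = 53.7483  ⇒  Var(R_m) = 53.7483 / 5 = 10.7497
β = Cov / Var(R_m) = 1.7413 / 10.7497 = 0.1620
MRP = 11.32% − 3.05% = 8.27%
E(R) = R_f + β × MRP = 3.05% + 0.1620 × 8.27% = 4.39%

4.39%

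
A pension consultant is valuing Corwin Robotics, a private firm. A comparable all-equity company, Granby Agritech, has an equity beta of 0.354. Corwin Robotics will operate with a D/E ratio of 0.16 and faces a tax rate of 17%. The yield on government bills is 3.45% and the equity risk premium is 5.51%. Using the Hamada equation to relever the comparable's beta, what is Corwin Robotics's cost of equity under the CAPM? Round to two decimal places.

5.66%

β_L = β_U × [1 + (1 − t)(D/E)] = 0.354 × [1 + (1 − 0.17) × 0.16]
    = 0.354 × [1 + 0.83 × 0.16] = 0.354 × 1.1328 = 0.4010
E(R) = R_f + β_L × MRP = 3.45% + 0.4010 × 5.51% = 5.66%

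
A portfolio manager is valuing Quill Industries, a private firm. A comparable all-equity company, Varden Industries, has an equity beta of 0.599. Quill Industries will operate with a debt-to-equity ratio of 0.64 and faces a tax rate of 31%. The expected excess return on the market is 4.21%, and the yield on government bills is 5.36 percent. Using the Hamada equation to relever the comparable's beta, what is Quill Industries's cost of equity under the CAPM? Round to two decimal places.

9.00%

β_L = β_U × [1 + (1 − t)(D/E)] = 0.599 × [1 + (1 − 0.31) × 0.64]
    = 0.599 × [1 + 0.69 × 0.64] = 0.599 × 1.4416 = 0.8635
E(R) = R_f + β_L × MRP = 5.36% + 0.8635 × 4.21% = 9.00%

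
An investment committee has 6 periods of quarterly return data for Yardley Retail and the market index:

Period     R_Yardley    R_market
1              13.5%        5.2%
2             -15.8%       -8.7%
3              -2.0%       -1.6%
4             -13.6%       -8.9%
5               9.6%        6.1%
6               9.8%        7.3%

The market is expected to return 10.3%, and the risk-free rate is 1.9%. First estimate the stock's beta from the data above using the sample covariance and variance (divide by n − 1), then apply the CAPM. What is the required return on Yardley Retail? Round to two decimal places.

Mean R_i = (13.5 − 15.8 − 2.0 − 13.6 + 9.6 + 9.8) / 6 = 0.2500%
Mean R_m = (5.2 − 8.7 − 1.6 − 8.9 + 6.1 + 7.3) / 6 = -0.1000%
Σ(R_i − R̄_i)(R_m − R̄_m) = 462.1500  ⇒  Cov = 462.1500 / 5 = 92.4300
Σ(R_m − R̄_m)² = 274.9400  ⇒  Var(R_m) = 274.9400 / 5 = 54.9880
β = Cov / Var(R_m) = 92.4300 / 54.9880 = 1.6809
MRP = 10.3% − 1.9% = 8.40%
E(R) = R_f + β × MRP = 1.9% + 1.6809 × 8.4% = 16.02%

16.02%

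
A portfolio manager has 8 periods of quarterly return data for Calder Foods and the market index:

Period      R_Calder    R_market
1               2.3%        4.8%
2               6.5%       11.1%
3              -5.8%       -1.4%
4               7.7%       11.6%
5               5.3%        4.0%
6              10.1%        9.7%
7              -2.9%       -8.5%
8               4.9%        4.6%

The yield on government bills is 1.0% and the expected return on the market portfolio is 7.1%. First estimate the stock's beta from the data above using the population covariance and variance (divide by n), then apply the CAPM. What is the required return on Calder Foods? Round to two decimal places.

5.14%

Mean R_i = (2.3 + 6.5 − 5.8 + 7.7 + 5.3 + 10.1 − 2.9 + 4.9) / 8 = 3.5125%
Mean R_m = (4.8 + 11.1 − 1.4 + 11.6 + 4.0 + 9.7 − 8.5 + 4.6) / 8 = 4.4875%
Σ(R_i − R̄_i)(R_m − R̄_m) = 220.8913  ⇒  Cov = 220.8913 / 8 = 27.6114
Σ(R_m − R̄_m)² = 325.1688  ⇒  Var(R_m) = 325.1688 / 8 = 40.6461
β = Cov / Var(R_m) = 27.6114 / 40.6461 = 0.6793
MRP = 7.1% − 1.0% = 6.10%
E(R) = R_f + β × MRP = 1.0% + 0.6793 × 6.1% = 5.14%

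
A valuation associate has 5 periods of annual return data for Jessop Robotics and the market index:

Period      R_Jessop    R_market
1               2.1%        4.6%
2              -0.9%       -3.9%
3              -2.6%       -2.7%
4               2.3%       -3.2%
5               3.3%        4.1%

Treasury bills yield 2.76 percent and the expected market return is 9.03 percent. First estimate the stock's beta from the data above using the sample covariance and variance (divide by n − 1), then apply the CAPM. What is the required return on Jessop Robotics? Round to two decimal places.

5.19%

Mean R_i = (2.1 − 0.9 − 2.6 + 2.3 + 3.3) / 5 = 0.8400%
Mean R_m = (4.6 − 3.9 − 2.7 − 3.2 + 4.1) / 5 = -0.2200%
Σ(R_i − R̄_i)(R_m − R̄_m) = 27.2840  ⇒  Cov = 27.2840 / 4 = 6.8210
Σ(R_m − R̄_m)² = 70.4680  ⇒  Var(R_m) = 70.4680 / 4 = 17.6170
β = Cov / Var(R_m) = 6.8210 / 17.6170 = 0.3872
MRP = 9.03% − 2.76% = 6.27%
E(R) = R_f + β × MRP = 2.76% + 0.3872 × 6.27% = 5.19%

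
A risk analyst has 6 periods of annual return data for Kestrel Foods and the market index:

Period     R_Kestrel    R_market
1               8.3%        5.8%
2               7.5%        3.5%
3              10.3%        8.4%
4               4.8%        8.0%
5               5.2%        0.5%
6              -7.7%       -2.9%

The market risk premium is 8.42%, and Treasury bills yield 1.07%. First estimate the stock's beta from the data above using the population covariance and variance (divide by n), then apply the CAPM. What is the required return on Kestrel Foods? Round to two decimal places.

Mean R_i = (8.3 + 7.5 + 10.3 + 4.8 + 5.2 − 7.7) / 6 = 4.7333%
Mean R_m = (5.8 + 3.5 + 8.4 + 8.0 + 0.5 − 2.9) / 6 = 3.8833%
Σ(R_i − R̄_i)(R_m − R̄_m) = 113.9533  ⇒  Cov = 113.9533 / 6 = 18.9922
Σ(R_m − R̄_m)² = 98.6283  ⇒  Var(R_m) = 98.6283 / 6 = 16.4381
β = Cov / Var(R_m) = 18.9922 / 16.4381 = 1.1554
E(R) = R_f + β × MRP = 1.07% + 1.1554 × 8.42% = 10.80%

10.80%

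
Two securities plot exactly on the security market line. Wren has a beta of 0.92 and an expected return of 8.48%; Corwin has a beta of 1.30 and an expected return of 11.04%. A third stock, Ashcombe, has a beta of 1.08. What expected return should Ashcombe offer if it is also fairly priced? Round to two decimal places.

9.56%

MRP (SML slope) = (11.04% − 8.48%) / (1.30 − 0.92) = 2.56% / 0.38 = 6.7368%
R_f (intercept) = 8.48% − 0.92 × 6.7368% = 2.2821%
E(R_Ashcombe) = R_f + β × MRP = 2.2821% + 1.08 × 6.7368% = 9.56%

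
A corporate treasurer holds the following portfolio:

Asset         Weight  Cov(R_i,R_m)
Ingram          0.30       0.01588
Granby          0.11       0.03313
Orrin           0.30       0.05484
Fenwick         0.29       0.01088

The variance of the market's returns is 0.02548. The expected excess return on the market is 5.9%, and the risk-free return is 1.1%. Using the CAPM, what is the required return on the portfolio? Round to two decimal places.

7.59%

β_Ingram = 0.01588 / 0.02548 = 0.6232
β_Granby = 0.03313 / 0.02548 = 1.3002
β_Orrin = 0.05484 / 0.02548 = 2.1523
β_Fenwick = 0.01088 / 0.02548 = 0.4270
β_P = Σ w_i β_i = 0.30×0.6232 + 0.11×1.3002 + 0.30×2.1523 + 0.29×0.4270 = 1.0995
E(R_P) = R_f + β_P × MRP = 1.1% + 1.0995 × 5.9% = 7.59%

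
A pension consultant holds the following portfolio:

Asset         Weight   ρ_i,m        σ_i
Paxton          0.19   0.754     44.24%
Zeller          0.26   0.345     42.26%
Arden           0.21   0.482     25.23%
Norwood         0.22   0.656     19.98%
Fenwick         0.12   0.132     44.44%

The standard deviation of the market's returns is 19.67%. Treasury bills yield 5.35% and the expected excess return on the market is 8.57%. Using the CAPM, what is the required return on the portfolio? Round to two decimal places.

12.44%

β_Paxton = 0.754 × 44.24% / 19.67% = 1.6958
β_Zeller = 0.345 × 42.26% / 19.67% = 0.7412
β_Arden = 0.482 × 25.23% / 19.67% = 0.6182
β_Norwood = 0.656 × 19.98% / 19.67% = 0.6663
β_Fenwick = 0.132 × 44.44% / 19.67% = 0.2982
β_P = Σ w_i β_i = 0.19×1.6958 + 0.26×0.7412 + 0.21×0.6182 + 0.22×0.6663 + 0.12×0.2982 = 0.8271
E(R_P) = R_f + β_P × MRP = 5.35% + 0.8271 × 8.57% = 12.44%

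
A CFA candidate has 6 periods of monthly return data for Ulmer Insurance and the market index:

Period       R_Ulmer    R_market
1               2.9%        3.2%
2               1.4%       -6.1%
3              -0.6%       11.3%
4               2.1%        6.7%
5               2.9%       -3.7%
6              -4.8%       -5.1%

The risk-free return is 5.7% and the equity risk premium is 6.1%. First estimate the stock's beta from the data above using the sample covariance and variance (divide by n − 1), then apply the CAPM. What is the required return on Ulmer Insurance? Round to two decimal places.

Mean R_i = (2.9 + 1.4 − 0.6 + 2.1 + 2.9 − 4.8) / 6 = 0.6500%
Mean R_m = (3.2 − 6.1 + 11.3 + 6.7 − 3.7 − 5.1) / 6 = 1.0500%
Σ(R_i − R̄_i)(R_m − R̄_m) = 17.6850  ⇒  Cov = 17.6850 / 5 = 3.5370
Σ(R_m − R̄_m)² = 253.1150  ⇒  Var(R_m) = 253.1150 / 5 = 50.6230
β = Cov / Var(R_m) = 3.5370 / 50.6230 = 0.0699
E(R) = R_f + β × MRP = 5.7% + 0.0699 × 6.1% = 6.13%

6.13%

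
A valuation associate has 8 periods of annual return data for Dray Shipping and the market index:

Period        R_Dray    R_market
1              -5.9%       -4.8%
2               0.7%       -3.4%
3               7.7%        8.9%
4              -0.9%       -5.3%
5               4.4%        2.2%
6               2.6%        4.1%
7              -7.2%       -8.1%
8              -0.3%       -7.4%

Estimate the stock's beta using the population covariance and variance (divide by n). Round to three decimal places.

0.700

Mean R_i = (-5.9 + 0.7 + 7.7 − 0.9 + 4.4 + 2.6 − 7.2 − 0.3) / 8 = 0.1375%
Mean R_m = (-4.8 − 3.4 + 8.9 − 5.3 + 2.2 + 4.1 − 8.1 − 7.4) / 8 = -1.7250%
Σ(R_i − R̄_i)(R_m − R̄_m) = 182.0175  ⇒  Cov = 182.0175 / 8 = 22.7522
Σ(R_m − R̄_m)² = 260.1150  ⇒  Var(R_m) = 260.1150 / 8 = 32.5144
β = Cov / Var(R_m) = 22.7522 / 32.5144 = 0.6998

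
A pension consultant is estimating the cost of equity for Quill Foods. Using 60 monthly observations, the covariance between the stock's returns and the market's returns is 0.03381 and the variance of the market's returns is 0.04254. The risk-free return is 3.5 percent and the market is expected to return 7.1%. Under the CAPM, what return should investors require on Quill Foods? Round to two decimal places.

β = Cov(R_i, R_m) / Var(R_m) = 0.03381 / 0.04254 = 0.7948
MRP = 7.1% − 3.5% = 3.60%
E(R) = R_f + β × MRP = 3.5% + 0.7948 × 3.6% = 6.36%

6.36%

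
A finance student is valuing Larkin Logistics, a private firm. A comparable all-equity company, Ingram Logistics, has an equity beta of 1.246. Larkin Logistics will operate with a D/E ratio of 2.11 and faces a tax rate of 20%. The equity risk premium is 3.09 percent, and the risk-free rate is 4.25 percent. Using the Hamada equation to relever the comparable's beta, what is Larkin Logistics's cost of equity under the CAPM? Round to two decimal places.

β_L = β_U × [1 + (1 − t)(D/E)] = 1.246 × [1 + (1 − 0.20) × 2.11]
    = 1.246 × [1 + 0.80 × 2.11] = 1.246 × 2.6880 = 3.3492
E(R) = R_f + β_L × MRP = 4.25% + 3.3492 × 3.09% = 14.60%

14.60%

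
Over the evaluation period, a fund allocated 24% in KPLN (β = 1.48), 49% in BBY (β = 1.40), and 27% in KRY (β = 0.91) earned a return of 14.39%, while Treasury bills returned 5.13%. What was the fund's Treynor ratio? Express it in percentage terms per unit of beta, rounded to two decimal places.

7.20%

β_P = 0.24×1.48 + 0.49×1.40 + 0.27×0.91 = 1.2869
Treynor = (R_P − R_f) / β_P = (14.39% − 5.13%) / 1.2869 = 9.26% / 1.2869 = 7.20%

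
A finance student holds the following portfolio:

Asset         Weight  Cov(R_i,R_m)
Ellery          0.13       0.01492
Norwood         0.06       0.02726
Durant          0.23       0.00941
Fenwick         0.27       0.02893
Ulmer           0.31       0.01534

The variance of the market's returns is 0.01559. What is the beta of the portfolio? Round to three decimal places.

β_Ellery = 0.01492 / 0.01559 = 0.9570
β_Norwood = 0.02726 / 0.01559 = 1.7486
β_Durant = 0.00941 / 0.01559 = 0.6036
β_Fenwick = 0.02893 / 0.01559 = 1.8557
β_Ulmer = 0.01534 / 0.01559 = 0.9840
β_P = Σ w_i β_i = 0.13×0.9570 + 0.06×1.7486 + 0.23×0.6036 + 0.27×1.8557 + 0.31×0.9840 = 1.1742

1.174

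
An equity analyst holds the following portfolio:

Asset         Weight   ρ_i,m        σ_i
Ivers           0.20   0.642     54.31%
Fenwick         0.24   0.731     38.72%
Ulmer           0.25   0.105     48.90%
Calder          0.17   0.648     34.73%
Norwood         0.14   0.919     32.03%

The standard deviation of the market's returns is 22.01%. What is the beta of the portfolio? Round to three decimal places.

1.045

β_Ivers = 0.642 × 54.31% / 22.01% = 1.5841
β_Fenwick = 0.731 × 38.72% / 22.01% = 1.2860
β_Ulmer = 0.105 × 48.90% / 22.01% = 0.2333
β_Calder = 0.648 × 34.73% / 22.01% = 1.0225
β_Norwood = 0.919 × 32.03% / 22.01% = 1.3374
β_P = Σ w_i β_i = 0.20×1.5841 + 0.24×1.2860 + 0.25×0.2333 + 0.17×1.0225 + 0.14×1.3374 = 1.0448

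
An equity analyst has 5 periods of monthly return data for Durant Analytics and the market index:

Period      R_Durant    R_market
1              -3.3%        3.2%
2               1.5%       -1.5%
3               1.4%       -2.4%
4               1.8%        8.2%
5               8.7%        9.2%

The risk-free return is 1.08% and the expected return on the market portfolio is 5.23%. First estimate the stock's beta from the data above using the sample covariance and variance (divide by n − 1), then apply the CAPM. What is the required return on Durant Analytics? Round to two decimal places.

Mean R_i = (-3.3 + 1.5 + 1.4 + 1.8 + 8.7) / 5 = 2.0200%
Mean R_m = (3.2 − 1.5 − 2.4 + 8.2 + 9.2) / 5 = 3.3400%
Σ(R_i − R̄_i)(R_m − R̄_m) = 44.8960  ⇒  Cov = 44.8960 / 4 = 11.2240
Σ(R_m − R̄_m)² = 114.3520  ⇒  Var(R_m) = 114.3520 / 4 = 28.5880
β = Cov / Var(R_m) = 11.2240 / 28.5880 = 0.3926
MRP = 5.23% − 1.08% = 4.15%
E(R) = R_f + β × MRP = 1.08% + 0.3926 × 4.15% = 2.71%

2.71%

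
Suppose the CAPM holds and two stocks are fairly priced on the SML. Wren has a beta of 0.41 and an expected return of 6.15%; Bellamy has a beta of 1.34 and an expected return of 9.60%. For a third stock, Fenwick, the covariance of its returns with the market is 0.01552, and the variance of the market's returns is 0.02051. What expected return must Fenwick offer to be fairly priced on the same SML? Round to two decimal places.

7.44%

MRP = (9.60% − 6.15%) / (1.34 − 0.41) = 3.7097%
R_f = 6.15% − 0.41 × 3.7097% = 4.6290%
β_Fenwick = Cov / Var(R_m) = 0.01552 / 0.02051 = 0.7567
E(R_Fenwick) = R_f + β × MRP = 4.6290% + 0.7567 × 3.7097% = 7.44%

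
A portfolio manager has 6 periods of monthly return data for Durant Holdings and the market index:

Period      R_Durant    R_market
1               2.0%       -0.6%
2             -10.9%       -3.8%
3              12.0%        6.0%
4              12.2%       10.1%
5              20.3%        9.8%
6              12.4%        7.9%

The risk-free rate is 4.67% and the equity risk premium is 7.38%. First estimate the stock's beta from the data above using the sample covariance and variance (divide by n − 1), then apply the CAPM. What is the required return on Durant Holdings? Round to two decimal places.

Mean R_i = (2.0 − 10.9 + 12.0 + 12.2 + 20.3 + 12.4) / 6 = 8.0000%
Mean R_m = (-0.6 − 3.8 + 6.0 + 10.1 + 9.8 + 7.9) / 6 = 4.9000%
Σ(R_i − R̄_i)(R_m − R̄_m) = 297.1400  ⇒  Cov = 297.1400 / 5 = 59.4280
Σ(R_m − R̄_m)² = 167.2000  ⇒  Var(R_m) = 167.2000 / 5 = 33.4400
β = Cov / Var(R_m) = 59.4280 / 33.4400 = 1.7772
E(R) = R_f + β × MRP = 4.67% + 1.7772 × 7.38% = 17.79%

17.79%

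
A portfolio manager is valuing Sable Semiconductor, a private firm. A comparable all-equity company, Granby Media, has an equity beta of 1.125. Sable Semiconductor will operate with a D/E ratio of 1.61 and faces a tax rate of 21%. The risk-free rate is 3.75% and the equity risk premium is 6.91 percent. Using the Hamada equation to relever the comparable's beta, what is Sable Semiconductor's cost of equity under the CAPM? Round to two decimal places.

β_L = β_U × [1 + (1 − t)(D/E)] = 1.125 × [1 + (1 − 0.21) × 1.61]
    = 1.125 × [1 + 0.79 × 1.61] = 1.125 × 2.2719 = 2.5559
E(R) = R_f + β_L × MRP = 3.75% + 2.5559 × 6.91% = 21.41%

21.41%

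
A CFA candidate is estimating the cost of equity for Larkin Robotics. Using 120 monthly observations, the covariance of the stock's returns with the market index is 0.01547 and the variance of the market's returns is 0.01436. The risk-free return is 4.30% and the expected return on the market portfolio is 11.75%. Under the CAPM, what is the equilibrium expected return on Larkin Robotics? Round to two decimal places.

12.33%

β = Cov(R_i, R_m) / Var(R_m) = 0.01547 / 0.01436 = 1.0773
MRP = 11.75% − 4.30% = 7.45%
E(R) = R_f + β × MRP = 4.30% + 1.0773 × 7.45% = 12.33%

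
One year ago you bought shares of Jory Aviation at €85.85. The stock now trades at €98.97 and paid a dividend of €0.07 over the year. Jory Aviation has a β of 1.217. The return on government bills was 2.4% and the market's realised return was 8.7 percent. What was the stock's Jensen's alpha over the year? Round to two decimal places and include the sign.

Realised HPR = (P1 + D1 − P0) / P0 = (98.97 + 0.07 − 85.85) / 85.85 = 13.19 / 85.85 = 15.3640%
MRP = 8.7% − 2.4% = 6.30%
CAPM required = R_f + β·MRP = 2.4% + 1.217 × 6.3% = 10.0671%
α = realised − required = 15.3640% − 10.0671% = +5.30%

+5.30%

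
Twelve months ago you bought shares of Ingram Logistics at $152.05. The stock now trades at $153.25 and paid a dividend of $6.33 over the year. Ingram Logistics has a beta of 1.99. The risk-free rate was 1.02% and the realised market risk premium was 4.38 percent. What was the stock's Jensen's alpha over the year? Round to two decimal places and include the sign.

-4.78%

Realised HPR = (P1 + D1 − P0) / P0 = (153.25 + 6.33 − 152.05) / 152.05 = 7.53 / 152.05 = 4.9523%
CAPM required = R_f + β·MRP = 1.02% + 1.99 × 4.38% = 9.7362%
α = realised − required = 4.9523% − 9.7362% = -4.78%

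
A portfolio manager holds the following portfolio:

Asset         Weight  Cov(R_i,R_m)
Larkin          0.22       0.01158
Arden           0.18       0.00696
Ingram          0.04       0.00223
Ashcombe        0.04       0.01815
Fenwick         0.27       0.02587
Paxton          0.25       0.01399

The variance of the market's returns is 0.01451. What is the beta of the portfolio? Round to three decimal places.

β_Larkin = 0.01158 / 0.01451 = 0.7981
β_Arden = 0.00696 / 0.01451 = 0.4797
β_Ingram = 0.00223 / 0.01451 = 0.1537
β_Ashcombe = 0.01815 / 0.01451 = 1.2509
β_Fenwick = 0.02587 / 0.01451 = 1.7829
β_Paxton = 0.01399 / 0.01451 = 0.9642
β_P = Σ w_i β_i = 0.22×0.7981 + 0.18×0.4797 + 0.04×0.1537 + 0.04×1.2509 + 0.27×1.7829 + 0.25×0.9642 = 1.0405

1.041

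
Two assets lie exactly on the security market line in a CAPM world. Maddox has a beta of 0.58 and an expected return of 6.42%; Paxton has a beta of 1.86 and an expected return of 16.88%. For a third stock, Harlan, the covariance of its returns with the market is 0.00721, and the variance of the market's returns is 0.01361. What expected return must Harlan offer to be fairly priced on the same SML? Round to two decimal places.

MRP = (16.88% − 6.42%) / (1.86 − 0.58) = 8.1719%
R_f = 6.42% − 0.58 × 8.1719% = 1.6803%
β_Harlan = Cov / Var(R_m) = 0.00721 / 0.01361 = 0.5298
E(R_Harlan) = R_f + β × MRP = 1.6803% + 0.5298 × 8.1719% = 6.01%

6.01%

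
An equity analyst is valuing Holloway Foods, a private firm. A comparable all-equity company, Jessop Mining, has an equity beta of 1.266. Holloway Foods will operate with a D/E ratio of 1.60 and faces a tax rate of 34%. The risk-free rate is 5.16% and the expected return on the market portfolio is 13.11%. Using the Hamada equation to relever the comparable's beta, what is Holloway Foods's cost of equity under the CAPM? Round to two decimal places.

β_L = β_U × [1 + (1 − t)(D/E)] = 1.266 × [1 + (1 − 0.34) × 1.60]
    = 1.266 × [1 + 0.66 × 1.60] = 1.266 × 2.0560 = 2.6029
MRP = 13.11% − 5.16% = 7.95%
E(R) = R_f + β_L × MRP = 5.16% + 2.6029 × 7.95% = 25.85%

25.85%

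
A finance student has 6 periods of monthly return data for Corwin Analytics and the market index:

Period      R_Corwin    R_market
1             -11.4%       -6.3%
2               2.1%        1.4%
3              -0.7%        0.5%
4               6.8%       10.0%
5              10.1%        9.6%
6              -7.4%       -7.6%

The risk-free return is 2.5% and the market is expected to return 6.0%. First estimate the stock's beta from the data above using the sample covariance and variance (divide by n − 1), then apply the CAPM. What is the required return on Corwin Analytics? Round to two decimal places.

6.17%

Mean R_i = (-11.4 + 2.1 − 0.7 + 6.8 + 10.1 − 7.4) / 6 = -0.0833%
Mean R_m = (-6.3 + 1.4 + 0.5 + 10.0 + 9.6 − 7.6) / 6 = 1.2667%
Σ(R_i − R̄_i)(R_m − R̄_m) = 296.2433  ⇒  Cov = 296.2433 / 5 = 59.2487
Σ(R_m − R̄_m)² = 282.1933  ⇒  Var(R_m) = 282.1933 / 5 = 56.4387
β = Cov / Var(R_m) = 59.2487 / 56.4387 = 1.0498
MRP = 6.0% − 2.5% = 3.50%
E(R) = R_f + β × MRP = 2.5% + 1.0498 × 3.5% = 6.17%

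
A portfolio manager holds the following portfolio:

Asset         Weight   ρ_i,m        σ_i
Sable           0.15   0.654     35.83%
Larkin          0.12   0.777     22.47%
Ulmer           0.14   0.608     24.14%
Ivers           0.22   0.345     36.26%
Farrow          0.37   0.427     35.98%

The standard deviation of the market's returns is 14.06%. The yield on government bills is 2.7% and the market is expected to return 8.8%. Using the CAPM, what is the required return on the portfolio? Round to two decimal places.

9.69%

β_Sable = 0.654 × 35.83% / 14.06% = 1.6666
β_Larkin = 0.777 × 22.47% / 14.06% = 1.2418
β_Ulmer = 0.608 × 24.14% / 14.06% = 1.0439
β_Ivers = 0.345 × 36.26% / 14.06% = 0.8897
β_Farrow = 0.427 × 35.98% / 14.06% = 1.0927
β_P = Σ w_i β_i = 0.15×1.6666 + 0.12×1.2418 + 0.14×1.0439 + 0.22×0.8897 + 0.37×1.0927 = 1.1452
MRP = 8.8% − 2.7% = 6.10%
E(R_P) = R_f + β_P × MRP = 2.7% + 1.1452 × 6.1% = 9.69%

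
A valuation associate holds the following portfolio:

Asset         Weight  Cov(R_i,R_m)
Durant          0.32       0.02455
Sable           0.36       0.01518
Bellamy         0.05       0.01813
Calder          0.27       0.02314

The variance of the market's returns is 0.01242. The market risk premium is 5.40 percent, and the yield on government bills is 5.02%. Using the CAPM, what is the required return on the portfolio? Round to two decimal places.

β_Durant = 0.02455 / 0.01242 = 1.9767
β_Sable = 0.01518 / 0.01242 = 1.2222
β_Bellamy = 0.01813 / 0.01242 = 1.4597
β_Calder = 0.02314 / 0.01242 = 1.8631
β_P = Σ w_i β_i = 0.32×1.9767 + 0.36×1.2222 + 0.05×1.4597 + 0.27×1.8631 = 1.6486
E(R_P) = R_f + β_P × MRP = 5.02% + 1.6486 × 5.40% = 13.92%

13.92%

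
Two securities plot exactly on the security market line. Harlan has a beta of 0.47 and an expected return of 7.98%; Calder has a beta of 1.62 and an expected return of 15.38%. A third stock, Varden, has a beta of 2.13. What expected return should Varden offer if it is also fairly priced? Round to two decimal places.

MRP (SML slope) = (15.38% − 7.98%) / (1.62 − 0.47) = 7.40% / 1.15 = 6.4348%
R_f (intercept) = 7.98% − 0.47 × 6.4348% = 4.9556%
E(R_Varden) = R_f + β × MRP = 4.9556% + 2.13 × 6.4348% = 18.66%

18.66%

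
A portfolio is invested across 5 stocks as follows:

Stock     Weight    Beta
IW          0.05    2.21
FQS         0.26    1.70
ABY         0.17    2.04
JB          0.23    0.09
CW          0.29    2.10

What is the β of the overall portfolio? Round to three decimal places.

β_P = Σ w_i β_i = 0.05×2.21 + 0.26×1.70 + 0.17×2.04 + 0.23×0.09 + 0.29×2.10 = 1.5290

1.529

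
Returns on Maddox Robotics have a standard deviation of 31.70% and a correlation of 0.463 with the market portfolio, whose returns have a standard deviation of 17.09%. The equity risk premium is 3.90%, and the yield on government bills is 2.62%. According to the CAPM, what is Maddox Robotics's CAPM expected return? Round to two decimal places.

β = ρ × σ_i / σ_m = 0.463 × 31.70% / 17.09% = 0.8588
E(R) = 2.62% + 0.8588 × 3.90% = 5.97%

5.97%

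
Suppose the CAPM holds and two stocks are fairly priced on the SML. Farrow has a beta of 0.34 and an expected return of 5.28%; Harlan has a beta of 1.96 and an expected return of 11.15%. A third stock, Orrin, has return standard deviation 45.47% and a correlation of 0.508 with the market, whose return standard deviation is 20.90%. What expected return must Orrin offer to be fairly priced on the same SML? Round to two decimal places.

8.05%

MRP = (11.15% − 5.28%) / (1.96 − 0.34) = 3.6235%
R_f = 5.28% − 0.34 × 3.6235% = 4.0480%
β_Orrin = ρ·σ_i/σ_m = 0.508 × 45.47 / 20.90 = 1.1052
E(R_Orrin) = R_f + β × MRP = 4.0480% + 1.1052 × 3.6235% = 8.05%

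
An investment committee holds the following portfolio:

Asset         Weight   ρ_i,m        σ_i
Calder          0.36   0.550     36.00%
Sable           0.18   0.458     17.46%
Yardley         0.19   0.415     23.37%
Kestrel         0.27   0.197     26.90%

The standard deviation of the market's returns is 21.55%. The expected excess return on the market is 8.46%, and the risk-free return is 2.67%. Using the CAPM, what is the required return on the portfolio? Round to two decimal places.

β_Calder = 0.550 × 36.00% / 21.55% = 0.9188
β_Sable = 0.458 × 17.46% / 21.55% = 0.3711
β_Yardley = 0.415 × 23.37% / 21.55% = 0.4500
β_Kestrel = 0.197 × 26.90% / 21.55% = 0.2459
β_P = Σ w_i β_i = 0.36×0.9188 + 0.18×0.3711 + 0.19×0.4500 + 0.27×0.2459 = 0.5495
E(R_P) = R_f + β_P × MRP = 2.67% + 0.5495 × 8.46% = 7.32%

7.32%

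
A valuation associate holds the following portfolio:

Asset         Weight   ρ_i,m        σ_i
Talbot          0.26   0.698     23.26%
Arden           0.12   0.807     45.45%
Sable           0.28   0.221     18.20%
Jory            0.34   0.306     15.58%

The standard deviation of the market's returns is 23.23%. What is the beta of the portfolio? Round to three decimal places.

0.489

β_Talbot = 0.698 × 23.26% / 23.23% = 0.6989
β_Arden = 0.807 × 45.45% / 23.23% = 1.5789
β_Sable = 0.221 × 18.20% / 23.23% = 0.1731
β_Jory = 0.306 × 15.58% / 23.23% = 0.2052
β_P = Σ w_i β_i = 0.26×0.6989 + 0.12×1.5789 + 0.28×0.1731 + 0.34×0.2052 = 0.4894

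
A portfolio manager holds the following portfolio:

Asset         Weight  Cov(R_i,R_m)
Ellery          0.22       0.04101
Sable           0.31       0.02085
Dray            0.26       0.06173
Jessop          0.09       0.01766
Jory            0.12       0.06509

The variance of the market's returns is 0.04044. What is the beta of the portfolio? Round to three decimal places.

1.012

β_Ellery = 0.04101 / 0.04044 = 1.0141
β_Sable = 0.02085 / 0.04044 = 0.5156
β_Dray = 0.06173 / 0.04044 = 1.5265
β_Jessop = 0.01766 / 0.04044 = 0.4367
β_Jory = 0.06509 / 0.04044 = 1.6095
β_P = Σ w_i β_i = 0.22×1.0141 + 0.31×0.5156 + 0.26×1.5265 + 0.09×0.4367 + 0.12×1.6095 = 1.0123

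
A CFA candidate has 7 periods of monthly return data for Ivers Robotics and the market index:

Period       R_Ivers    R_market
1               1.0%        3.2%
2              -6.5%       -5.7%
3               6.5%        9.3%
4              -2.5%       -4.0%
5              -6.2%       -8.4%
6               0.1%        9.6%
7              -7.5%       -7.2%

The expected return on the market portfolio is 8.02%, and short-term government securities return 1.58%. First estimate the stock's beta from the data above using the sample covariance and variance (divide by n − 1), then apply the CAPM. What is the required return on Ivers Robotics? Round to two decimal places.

5.37%

Mean R_i = (1.0 − 6.5 + 6.5 − 2.5 − 6.2 + 0.1 − 7.5) / 7 = -2.1571%
Mean R_m = (3.2 − 5.7 + 9.3 − 4.0 − 8.4 + 9.6 − 7.2) / 7 = -0.4571%
Σ(R_i − R̄_i)(R_m − R̄_m) = 210.8371  ⇒  Cov = 210.8371 / 6 = 35.1395
Σ(R_m − R̄_m)² = 358.3171  ⇒  Var(R_m) = 358.3171 / 6 = 59.7195
β = Cov / Var(R_m) = 35.1395 / 59.7195 = 0.5884
MRP = 8.02% − 1.58% = 6.44%
E(R) = R_f + β × MRP = 1.58% + 0.5884 × 6.44% = 5.37%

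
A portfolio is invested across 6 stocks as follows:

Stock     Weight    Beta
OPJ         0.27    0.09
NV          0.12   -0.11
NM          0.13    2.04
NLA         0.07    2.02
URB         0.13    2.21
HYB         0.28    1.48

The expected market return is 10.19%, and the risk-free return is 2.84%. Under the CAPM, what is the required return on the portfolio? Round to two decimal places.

β_P = Σ w_i β_i = 0.27×0.09 + 0.12×-0.11 + 0.13×2.04 + 0.07×2.02 + 0.13×2.21 + 0.28×1.48 = 1.1194
MRP = 10.19% − 2.84% = 7.35%
E(R_P) = R_f + β_P × MRP = 2.84% + 1.1194 × 7.35% = 11.07%

11.07%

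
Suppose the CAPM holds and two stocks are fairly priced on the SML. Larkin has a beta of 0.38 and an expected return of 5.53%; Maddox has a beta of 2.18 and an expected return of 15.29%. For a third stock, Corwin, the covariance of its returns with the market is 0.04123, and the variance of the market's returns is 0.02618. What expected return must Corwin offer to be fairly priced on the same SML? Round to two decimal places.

12.01%

MRP = (15.29% − 5.53%) / (2.18 − 0.38) = 5.4222%
R_f = 5.53% − 0.38 × 5.4222% = 3.4696%
β_Corwin = Cov / Var(R_m) = 0.04123 / 0.02618 = 1.5749
E(R_Corwin) = R_f + β × MRP = 3.4696% + 1.5749 × 5.4222% = 12.01%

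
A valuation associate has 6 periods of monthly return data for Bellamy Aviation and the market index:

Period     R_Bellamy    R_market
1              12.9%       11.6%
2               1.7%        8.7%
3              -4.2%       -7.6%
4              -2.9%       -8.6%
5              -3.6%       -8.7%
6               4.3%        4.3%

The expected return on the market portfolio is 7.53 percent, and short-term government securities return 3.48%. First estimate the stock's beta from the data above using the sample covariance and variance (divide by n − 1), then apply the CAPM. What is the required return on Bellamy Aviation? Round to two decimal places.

6.00%

Mean R_i = (12.9 + 1.7 − 4.2 − 2.9 − 3.6 + 4.3) / 6 = 1.3667%
Mean R_m = (11.6 + 8.7 − 7.6 − 8.6 − 8.7 + 4.3) / 6 = -0.0500%
Σ(R_i − R̄_i)(R_m − R̄_m) = 271.5100  ⇒  Cov = 271.5100 / 5 = 54.3020
Σ(R_m − R̄_m)² = 436.1350  ⇒  Var(R_m) = 436.1350 / 5 = 87.2270
β = Cov / Var(R_m) = 54.3020 / 87.2270 = 0.6225
MRP = 7.53% − 3.48% = 4.05%
E(R) = R_f + β × MRP = 3.48% + 0.6225 × 4.05% = 6.00%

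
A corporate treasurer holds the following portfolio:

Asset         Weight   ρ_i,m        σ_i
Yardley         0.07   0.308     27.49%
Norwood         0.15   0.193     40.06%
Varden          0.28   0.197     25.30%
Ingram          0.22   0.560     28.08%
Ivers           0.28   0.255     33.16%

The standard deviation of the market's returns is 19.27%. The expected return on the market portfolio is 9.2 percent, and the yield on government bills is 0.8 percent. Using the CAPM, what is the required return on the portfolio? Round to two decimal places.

4.71%

β_Yardley = 0.308 × 27.49% / 19.27% = 0.4394
β_Norwood = 0.193 × 40.06% / 19.27% = 0.4012
β_Varden = 0.197 × 25.30% / 19.27% = 0.2586
β_Ingram = 0.560 × 28.08% / 19.27% = 0.8160
β_Ivers = 0.255 × 33.16% / 19.27% = 0.4388
β_P = Σ w_i β_i = 0.07×0.4394 + 0.15×0.4012 + 0.28×0.2586 + 0.22×0.8160 + 0.28×0.4388 = 0.4657
MRP = 9.2% − 0.8% = 8.40%
E(R_P) = R_f + β_P × MRP = 0.8% + 0.4657 × 8.4% = 4.71%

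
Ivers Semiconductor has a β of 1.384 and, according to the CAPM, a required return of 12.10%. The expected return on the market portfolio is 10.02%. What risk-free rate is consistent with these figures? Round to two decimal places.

E(R) = R_f + β(E(R_m) − R_f) = R_f(1 − β) + β·E(R_m)
12.10% = R_f × (1 − 1.384) + 1.384 × 10.02%
12.10% = R_f × -0.384 + 13.86768%
R_f = (12.10% − 13.86768%) / -0.384 = 4.60%

4.60%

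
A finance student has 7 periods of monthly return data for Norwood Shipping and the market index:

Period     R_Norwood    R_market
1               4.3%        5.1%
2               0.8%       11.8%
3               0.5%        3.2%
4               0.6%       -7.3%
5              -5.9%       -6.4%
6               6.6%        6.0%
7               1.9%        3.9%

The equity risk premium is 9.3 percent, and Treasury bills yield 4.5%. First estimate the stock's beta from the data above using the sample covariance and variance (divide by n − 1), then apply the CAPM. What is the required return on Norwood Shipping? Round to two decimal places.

7.55%

Mean R_i = (4.3 + 0.8 + 0.5 + 0.6 − 5.9 + 6.6 + 1.9) / 7 = 1.2571%
Mean R_m = (5.1 + 11.8 + 3.2 − 7.3 − 6.4 + 6.0 + 3.9) / 7 = 2.3286%
Σ(R_i − R̄_i)(R_m − R̄_m) = 92.8686  ⇒  Cov = 92.8686 / 6 = 15.4781
Σ(R_m − R̄_m)² = 282.9943  ⇒  Var(R_m) = 282.9943 / 6 = 47.1657
β = Cov / Var(R_m) = 15.4781 / 47.1657 = 0.3282
E(R) = R_f + β × MRP = 4.5% + 0.3282 × 9.3% = 7.55%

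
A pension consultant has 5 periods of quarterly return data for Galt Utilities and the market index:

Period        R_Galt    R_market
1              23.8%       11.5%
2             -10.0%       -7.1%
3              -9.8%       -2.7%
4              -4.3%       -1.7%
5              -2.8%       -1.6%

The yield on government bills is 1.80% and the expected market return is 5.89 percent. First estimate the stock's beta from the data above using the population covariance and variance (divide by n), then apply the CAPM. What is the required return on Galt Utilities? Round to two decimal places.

Mean R_i = (23.8 − 10.0 − 9.8 − 4.3 − 2.8) / 5 = -0.6200%
Mean R_m = (11.5 − 7.1 − 2.7 − 1.7 − 1.6) / 5 = -0.3200%
Σ(R_i − R̄_i)(R_m − R̄_m) = 381.9580  ⇒  Cov = 381.9580 / 5 = 76.3916
Σ(R_m − R̄_m)² = 194.8880  ⇒  Var(R_m) = 194.8880 / 5 = 38.9776
β = Cov / Var(R_m) = 76.3916 / 38.9776 = 1.9599
MRP = 5.89% − 1.80% = 4.09%
E(R) = R_f + β × MRP = 1.80% + 1.9599 × 4.09% = 9.82%

9.82%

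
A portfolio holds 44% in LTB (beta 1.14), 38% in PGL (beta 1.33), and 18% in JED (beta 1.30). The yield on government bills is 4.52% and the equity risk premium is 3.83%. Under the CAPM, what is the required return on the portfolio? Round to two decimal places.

β_P = Σ w_i β_i = 0.44×1.14 + 0.38×1.33 + 0.18×1.30 = 1.2410
E(R_P) = R_f + β_P × MRP = 4.52% + 1.2410 × 3.83% = 9.27%

9.27%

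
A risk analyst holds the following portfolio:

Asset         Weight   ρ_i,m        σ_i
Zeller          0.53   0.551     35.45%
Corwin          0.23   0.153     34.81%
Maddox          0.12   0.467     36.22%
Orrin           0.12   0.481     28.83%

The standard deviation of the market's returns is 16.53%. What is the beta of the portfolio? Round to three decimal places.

β_Zeller = 0.551 × 35.45% / 16.53% = 1.1817
β_Corwin = 0.153 × 34.81% / 16.53% = 0.3222
β_Maddox = 0.467 × 36.22% / 16.53% = 1.0233
β_Orrin = 0.481 × 28.83% / 16.53% = 0.8389
β_P = Σ w_i β_i = 0.53×1.1817 + 0.23×0.3222 + 0.12×1.0233 + 0.12×0.8389 = 0.9239

0.924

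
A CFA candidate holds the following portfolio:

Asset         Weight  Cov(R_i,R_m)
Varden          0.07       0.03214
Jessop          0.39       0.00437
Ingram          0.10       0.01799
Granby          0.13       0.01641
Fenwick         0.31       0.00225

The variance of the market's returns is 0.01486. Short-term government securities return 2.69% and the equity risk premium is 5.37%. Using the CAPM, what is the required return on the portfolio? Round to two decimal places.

β_Varden = 0.03214 / 0.01486 = 2.1629
β_Jessop = 0.00437 / 0.01486 = 0.2941
β_Ingram = 0.01799 / 0.01486 = 1.2106
β_Granby = 0.01641 / 0.01486 = 1.1043
β_Fenwick = 0.00225 / 0.01486 = 0.1514
β_P = Σ w_i β_i = 0.07×2.1629 + 0.39×0.2941 + 0.10×1.2106 + 0.13×1.1043 + 0.31×0.1514 = 0.5777
E(R_P) = R_f + β_P × MRP = 2.69% + 0.5777 × 5.37% = 5.79%

5.79%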